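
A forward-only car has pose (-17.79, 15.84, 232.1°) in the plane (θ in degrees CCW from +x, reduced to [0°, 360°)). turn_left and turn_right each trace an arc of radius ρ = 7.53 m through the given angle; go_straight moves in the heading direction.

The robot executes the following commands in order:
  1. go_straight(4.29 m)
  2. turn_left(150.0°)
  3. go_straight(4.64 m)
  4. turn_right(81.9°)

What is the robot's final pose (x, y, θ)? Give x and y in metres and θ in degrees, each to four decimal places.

(1.9895, -0.5908, 300.2000°)

set_pose: (x, y, θ) = (-17.7900, 15.8400, 232.1000°), ρ = 7.53
go_straight(4.29): x += 4.29·cos θ, y += 4.29·sin θ → (-20.4253, 12.4548, 232.1000°)
turn_left(150.0°): centre at ρ to the left, rotate +150.0° → (-11.6505, 0.8525, 382.1000° ≡ 22.1000°)
go_straight(4.64): x += 4.64·cos θ, y += 4.64·sin θ → (-7.3514, 2.5982, 22.1000°)
turn_right(81.9°): centre at ρ to the right, rotate −81.9° → (1.9895, -0.5908, -59.8000° ≡ 300.2000°)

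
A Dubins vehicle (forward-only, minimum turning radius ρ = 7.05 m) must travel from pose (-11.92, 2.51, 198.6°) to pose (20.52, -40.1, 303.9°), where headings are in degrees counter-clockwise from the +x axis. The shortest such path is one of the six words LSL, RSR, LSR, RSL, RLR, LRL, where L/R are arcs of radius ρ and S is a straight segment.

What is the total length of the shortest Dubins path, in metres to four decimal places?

Let ψ = atan2(Δy, Δx) = atan2(-42.61, 32.44) = -52.7171° be the start→goal bearing.
Normalize: d = |goal − start| / ρ = 53.553391/7.05 = 7.596226, α = (θ_start − ψ) mod 360° = 251.3171° = 4.386311 rad, β = (θ_goal − ψ) mod 360° = 356.6171° = 6.224143 rad.
Common terms: sin α = -0.947306, cos α = -0.320330, sin β = -0.059008, cos β = 0.998258, cos(α−β) = -0.263873, d² = 57.702645. Work in radians in the unit-radius frame; every candidate has L = ρ·(t + p + q).
LSL: p² = 2 + d² − 2cos(α−β) + 2d(sin α − sin β) = 46.734966; p = √p² = 6.836298; φ = atan2(cos β − cos α, d + sin α − sin β) = 0.194097 rad; t = (φ − α) mod 2π = 2.090971 rad, q = (β − φ) mod 2π = 6.030046 rad → L = 7.05·(2.090971 + 6.836298 + 6.030046) = 7.05·14.957315 = 105.449069 m
RSR: p² = 2 + d² − 2cos(α−β) + 2d(sin β − sin α) = 73.725816; p = √p² = 8.586374; φ = atan2(cos α − cos β, d − sin α + sin β) = -0.154178 rad; t = (α − φ) mod 2π = 4.540489 rad, q = (φ − β) mod 2π = 6.188050 rad → L = 7.05·(4.540489 + 8.586374 + 6.188050) = 7.05·19.314913 = 136.170135 m
LSR: p² = d² − 2 + 2cos(α−β) + 2d(sin α + sin β) = 39.886521; p = √p² = 6.315578; φ = atan2(−cos α − cos β, d + sin α + sin β) − atan2(−2, p) = 0.204173 rad; t = (φ − α) mod 2π = 2.101047 rad, q = (φ − β) mod 2π = 0.263215 rad → L = 7.05·(2.101047 + 6.315578 + 0.263215) = 7.05·8.679840 = 61.192872 m
RSL: p² = d² − 2 + 2cos(α−β) − 2d(sin α + sin β) = 70.463276; p = √p² = 8.394241; φ = atan2(cos α + cos β, d − sin α − sin β) − atan2(2, p) = -0.155255 rad; t = (α − φ) mod 2π = 4.541566 rad, q = (β − φ) mod 2π = 0.096212 rad → L = 7.05·(4.541566 + 8.394241 + 0.096212) = 7.05·13.032019 = 91.875735 m
RLR: c = (6 − d² + 2cos(α−β) + 2d(sin α − sin β))/8 = -8.215727, |c| > 1 → infeasible
LRL: c = (6 − d² + 2cos(α−β) − 2d(sin α − sin β))/8 = -4.841871, |c| > 1 → infeasible
Shortest: LSR with L = 61.192872 m ≈ 61.1929 m

61.1929 m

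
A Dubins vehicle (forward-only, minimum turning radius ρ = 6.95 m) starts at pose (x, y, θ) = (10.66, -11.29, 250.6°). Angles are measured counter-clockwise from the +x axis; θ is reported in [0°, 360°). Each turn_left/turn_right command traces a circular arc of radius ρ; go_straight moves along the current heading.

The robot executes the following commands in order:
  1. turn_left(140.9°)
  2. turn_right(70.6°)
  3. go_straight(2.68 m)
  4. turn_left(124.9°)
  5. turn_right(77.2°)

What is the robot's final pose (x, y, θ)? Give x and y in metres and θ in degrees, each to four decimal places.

set_pose: (x, y, θ) = (10.6600, -11.2900, 250.6000°), ρ = 6.95
turn_left(140.9°): centre at ρ to the left, rotate +140.9° → (20.8468, -19.5244, 391.5000° ≡ 31.5000°)
turn_right(70.6°): centre at ρ to the right, rotate −70.6° → (28.8613, -20.0567, -39.1000° ≡ 320.9000°)
go_straight(2.68): x += 2.68·cos θ, y += 2.68·sin θ → (30.9411, -21.7469, 320.9000°)
turn_left(124.9°): centre at ρ to the left, rotate +124.9° → (42.2557, -16.8624, 445.8000° ≡ 85.8000°)
turn_right(77.2°): centre at ρ to the right, rotate −77.2° → (48.1477, -10.4995, 8.6000°)

(48.1477, -10.4995, 8.6000°)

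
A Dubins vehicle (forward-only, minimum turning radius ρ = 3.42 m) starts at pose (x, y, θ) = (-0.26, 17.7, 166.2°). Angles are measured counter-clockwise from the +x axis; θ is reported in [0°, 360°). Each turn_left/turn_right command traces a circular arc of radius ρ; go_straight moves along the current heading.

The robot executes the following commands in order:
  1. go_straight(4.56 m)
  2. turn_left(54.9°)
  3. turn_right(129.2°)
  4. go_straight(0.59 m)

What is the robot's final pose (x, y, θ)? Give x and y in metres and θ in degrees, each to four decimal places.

set_pose: (x, y, θ) = (-0.2600, 17.7000, 166.2000°), ρ = 3.42
go_straight(4.56): x += 4.56·cos θ, y += 4.56·sin θ → (-4.6884, 18.7877, 166.2000°)
turn_left(54.9°): centre at ρ to the left, rotate +54.9° → (-7.7524, 18.0436, 221.1000°)
turn_right(129.2°): centre at ρ to the right, rotate −129.2° → (-13.4187, 20.5074, 91.9000°)
go_straight(0.59): x += 0.59·cos θ, y += 0.59·sin θ → (-13.4383, 21.0971, 91.9000°)

(-13.4383, 21.0971, 91.9000°)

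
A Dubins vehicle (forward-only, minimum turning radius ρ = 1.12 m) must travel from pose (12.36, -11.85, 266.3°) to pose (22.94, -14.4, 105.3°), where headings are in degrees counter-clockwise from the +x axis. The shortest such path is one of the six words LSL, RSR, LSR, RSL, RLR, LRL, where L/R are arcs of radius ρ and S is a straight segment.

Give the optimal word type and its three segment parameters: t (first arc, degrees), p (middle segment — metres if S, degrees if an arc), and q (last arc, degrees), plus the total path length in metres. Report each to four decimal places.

Let ψ = atan2(Δy, Δx) = atan2(-2.55, 10.58) = -13.5510° be the start→goal bearing.
Normalize: d = |goal − start| / ρ = 10.882964/1.12 = 9.716932, α = (θ_start − ψ) mod 360° = 279.8510° = 4.884322 rad, β = (θ_goal − ψ) mod 360° = 118.8510° = 2.074342 rad.
Common terms: sin α = -0.985256, cos α = 0.171087, sin β = 0.875877, cos β = -0.482534, cos(α−β) = -0.945519, d² = 94.418766. Work in radians in the unit-radius frame; every candidate has L = ρ·(t + p + q).
LSL: p² = 2 + d² − 2cos(α−β) + 2d(sin α − sin β) = 62.140793; p = √p² = 7.882943; φ = atan2(cos β − cos α, d + sin α − sin β) = -0.083011 rad; t = (φ − α) mod 2π = 1.315852 rad, q = (β − φ) mod 2π = 2.157353 rad → L = 1.12·(1.315852 + 7.882943 + 2.157353) = 1.12·11.356148 = 12.718886 m
RSR: p² = 2 + d² − 2cos(α−β) + 2d(sin β − sin α) = 134.478814; p = √p² = 11.596500; φ = atan2(cos α − cos β, d − sin α + sin β) = 0.056394 rad; t = (α − φ) mod 2π = 4.827928 rad, q = (φ − β) mod 2π = 4.265237 rad → L = 1.12·(4.827928 + 11.596500 + 4.265237) = 1.12·20.689665 = 23.172425 m
LSR: p² = d² − 2 + 2cos(α−β) + 2d(sin α + sin β) = 88.402080; p = √p² = 9.402238; φ = atan2(−cos α − cos β, d + sin α + sin β) − atan2(−2, p) = 0.241997 rad; t = (φ − α) mod 2π = 1.640860 rad, q = (φ − β) mod 2π = 4.450841 rad → L = 1.12·(1.640860 + 9.402238 + 4.450841) = 1.12·15.493939 = 17.353212 m
RSL: p² = d² − 2 + 2cos(α−β) − 2d(sin α + sin β) = 92.653378; p = √p² = 9.625662; φ = atan2(cos α + cos β, d − sin α − sin β) − atan2(2, p) = -0.236548 rad; t = (α − φ) mod 2π = 5.120869 rad, q = (β − φ) mod 2π = 2.310889 rad → L = 1.12·(5.120869 + 9.625662 + 2.310889) = 1.12·17.057421 = 19.104312 m
RLR: c = (6 − d² + 2cos(α−β) + 2d(sin α − sin β))/8 = -15.809852, |c| > 1 → infeasible
LRL: c = (6 − d² + 2cos(α−β) − 2d(sin α − sin β))/8 = -6.767599, |c| > 1 → infeasible
Shortest: LSL with L = 12.718886 m ≈ 12.7189 m
Convert LSL to answer units (arcs ×180/π): t = 1.315852·180/π = 75.3928°, p = ρ·p = 1.12·7.882943 = 8.8289 m, q = 2.157353·180/π = 123.6072°, L = 12.7189 m.

LSL: t = 75.3928°, p = 8.8289 m, q = 123.6072°, L = 12.7189 m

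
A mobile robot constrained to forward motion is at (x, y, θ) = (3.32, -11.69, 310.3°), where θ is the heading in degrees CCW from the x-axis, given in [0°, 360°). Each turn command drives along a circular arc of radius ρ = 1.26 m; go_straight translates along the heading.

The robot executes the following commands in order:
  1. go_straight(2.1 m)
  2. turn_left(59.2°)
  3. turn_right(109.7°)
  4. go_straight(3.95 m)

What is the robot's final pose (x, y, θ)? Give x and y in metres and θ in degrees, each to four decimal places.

(6.5957, -19.0728, 259.8000°)

set_pose: (x, y, θ) = (3.3200, -11.6900, 310.3000°), ρ = 1.26
go_straight(2.1): x += 2.1·cos θ, y += 2.1·sin θ → (4.6783, -13.2916, 310.3000°)
turn_left(59.2°): centre at ρ to the left, rotate +59.2° → (5.8472, -13.7194, 369.5000° ≡ 9.5000°)
turn_right(109.7°): centre at ρ to the right, rotate −109.7° → (7.2952, -15.1852, -100.2000° ≡ 259.8000°)
go_straight(3.95): x += 3.95·cos θ, y += 3.95·sin θ → (6.5957, -19.0728, 259.8000°)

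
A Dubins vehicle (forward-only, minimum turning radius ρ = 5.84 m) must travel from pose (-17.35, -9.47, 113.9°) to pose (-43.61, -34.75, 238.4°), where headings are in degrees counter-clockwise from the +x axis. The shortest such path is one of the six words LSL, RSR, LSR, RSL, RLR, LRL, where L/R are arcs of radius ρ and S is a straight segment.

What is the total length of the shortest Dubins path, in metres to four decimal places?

Let ψ = atan2(Δy, Δx) = atan2(-25.28, -26.26) = -136.0893° be the start→goal bearing.
Normalize: d = |goal − start| / ρ = 36.450871/5.84 = 6.241588, α = (θ_start − ψ) mod 360° = 249.9893° = 4.363137 rad, β = (θ_goal − ψ) mod 360° = 14.4893° = 0.252886 rad.
Common terms: sin α = -0.939629, cos α = -0.342195, sin β = 0.250199, cos β = 0.968194, cos(α−β) = -0.566406, d² = 38.957415. Work in radians in the unit-radius frame; every candidate has L = ρ·(t + p + q).
LSL: p² = 2 + d² − 2cos(α−β) + 2d(sin α − sin β) = 27.237394; p = √p² = 5.218946; φ = atan2(cos β − cos α, d + sin α − sin β) = 0.253799 rad; t = (φ − α) mod 2π = 2.173848 rad, q = (β − φ) mod 2π = 6.282272 rad → L = 5.84·(2.173848 + 5.218946 + 6.282272) = 5.84·13.675066 = 79.862385 m
RSR: p² = 2 + d² − 2cos(α−β) + 2d(sin β − sin α) = 56.943061; p = √p² = 7.546063; φ = atan2(cos α − cos β, d − sin α + sin β) = -0.174537 rad; t = (α − φ) mod 2π = 4.537674 rad, q = (φ − β) mod 2π = 5.855762 rad → L = 5.84·(4.537674 + 7.546063 + 5.855762) = 5.84·17.939498 = 104.766670 m
LSR: p² = d² − 2 + 2cos(α−β) + 2d(sin α + sin β) = 27.218334; p = √p² = 5.217119; φ = atan2(−cos α − cos β, d + sin α + sin β) − atan2(−2, p) = 0.253799 rad; t = (φ − α) mod 2π = 2.173848 rad, q = (φ − β) mod 2π = 0.000913 rad → L = 5.84·(2.173848 + 5.217119 + 0.000913) = 5.84·7.391881 = 43.168582 m
RSL: p² = d² − 2 + 2cos(α−β) − 2d(sin α + sin β) = 44.430870; p = √p² = 6.665649; φ = atan2(cos α + cos β, d − sin α − sin β) − atan2(2, p) = -0.201425 rad; t = (α − φ) mod 2π = 4.564561 rad, q = (β − φ) mod 2π = 0.454311 rad → L = 5.84·(4.564561 + 6.665649 + 0.454311) = 5.84·11.684521 = 68.237601 m
RLR: c = (6 − d² + 2cos(α−β) + 2d(sin α − sin β))/8 = -6.117883, |c| > 1 → infeasible
LRL: c = (6 − d² + 2cos(α−β) − 2d(sin α − sin β))/8 = -2.404674, |c| > 1 → infeasible
Shortest: LSR with L = 43.168582 m ≈ 43.1686 m

43.1686 m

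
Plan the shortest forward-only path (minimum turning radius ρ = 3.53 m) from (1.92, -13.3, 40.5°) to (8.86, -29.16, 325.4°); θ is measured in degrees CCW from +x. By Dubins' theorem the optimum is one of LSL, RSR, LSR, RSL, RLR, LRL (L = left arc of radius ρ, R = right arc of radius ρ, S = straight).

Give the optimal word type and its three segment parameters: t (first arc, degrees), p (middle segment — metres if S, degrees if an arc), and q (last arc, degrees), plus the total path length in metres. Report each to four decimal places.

RSL: t = 132.8073°, p = 9.9940 m, q = 57.7073°, L = 21.7316 m

Let ψ = atan2(Δy, Δx) = atan2(-15.86, 6.94) = -66.3668° be the start→goal bearing.
Normalize: d = |goal − start| / ρ = 17.311938/3.53 = 4.904232, α = (θ_start − ψ) mod 360° = 106.8668° = 1.865178 rad, β = (θ_goal − ψ) mod 360° = 31.7668° = 0.554436 rad.
Common terms: sin α = 0.956982, cos α = -0.290148, sin β = 0.526464, cos β = 0.850198, cos(α−β) = 0.257133, d² = 24.051489. Work in radians in the unit-radius frame; every candidate has L = ρ·(t + p + q).
LSL: p² = 2 + d² − 2cos(α−β) + 2d(sin α − sin β) = 29.759944; p = √p² = 5.455268; φ = atan2(cos β − cos α, d + sin α − sin β) = 0.210589 rad; t = (φ − α) mod 2π = 4.628596 rad, q = (β − φ) mod 2π = 0.343847 rad → L = 3.53·(4.628596 + 5.455268 + 0.343847) = 3.53·10.427711 = 36.809818 m
RSR: p² = 2 + d² − 2cos(α−β) + 2d(sin β − sin α) = 21.314503; p = √p² = 4.616763; φ = atan2(cos α − cos β, d − sin α + sin β) = -0.249584 rad; t = (α − φ) mod 2π = 2.114762 rad, q = (φ − β) mod 2π = 5.479165 rad → L = 3.53·(2.114762 + 4.616763 + 5.479165) = 3.53·12.210691 = 43.103739 m
LSR: p² = d² − 2 + 2cos(α−β) + 2d(sin α + sin β) = 37.116075; p = √p² = 6.092296; φ = atan2(−cos α − cos β, d + sin α + sin β) − atan2(−2, p) = 0.229746 rad; t = (φ − α) mod 2π = 4.647753 rad, q = (φ − β) mod 2π = 5.958495 rad → L = 3.53·(4.647753 + 6.092296 + 5.958495) = 3.53·16.698545 = 58.945863 m
RSL: p² = d² − 2 + 2cos(α−β) − 2d(sin α + sin β) = 8.015434; p = √p² = 2.831154; φ = atan2(cos α + cos β, d − sin α − sin β) − atan2(2, p) = -0.452746 rad; t = (α − φ) mod 2π = 2.317924 rad, q = (β − φ) mod 2π = 1.007182 rad → L = 3.53·(2.317924 + 2.831154 + 1.007182) = 3.53·6.156260 = 21.731596 m
RLR: c = (6 − d² + 2cos(α−β) + 2d(sin α − sin β))/8 = -1.664313, |c| > 1 → infeasible
LRL: c = (6 − d² + 2cos(α−β) − 2d(sin α − sin β))/8 = -2.719993, |c| > 1 → infeasible
Shortest: RSL with L = 21.731596 m ≈ 21.7316 m
Convert RSL to answer units (arcs ×180/π): t = 2.317924·180/π = 132.8073°, p = ρ·p = 3.53·2.831154 = 9.9940 m, q = 1.007182·180/π = 57.7073°, L = 21.7316 m.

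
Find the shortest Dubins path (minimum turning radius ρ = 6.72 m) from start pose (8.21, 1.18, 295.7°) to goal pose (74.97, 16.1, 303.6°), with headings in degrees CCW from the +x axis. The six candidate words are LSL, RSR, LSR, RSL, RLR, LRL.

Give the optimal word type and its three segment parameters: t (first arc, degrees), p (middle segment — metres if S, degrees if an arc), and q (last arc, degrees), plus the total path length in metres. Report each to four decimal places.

Let ψ = atan2(Δy, Δx) = atan2(14.92, 66.76) = 12.5979° be the start→goal bearing.
Normalize: d = |goal − start| / ρ = 68.406900/6.72 = 10.179598, α = (θ_start − ψ) mod 360° = 283.1021° = 4.941065 rad, β = (θ_goal − ψ) mod 360° = 291.0021° = 5.078946 rad.
Common terms: sin α = -0.973967, cos α = 0.226688, sin β = -0.933567, cos β = 0.358403, cos(α−β) = 0.990509, d² = 103.624221. Work in radians in the unit-radius frame; every candidate has L = ρ·(t + p + q).
LSL: p² = 2 + d² − 2cos(α−β) + 2d(sin α − sin β) = 102.820680; p = √p² = 10.140053; φ = atan2(cos β − cos α, d + sin α − sin β) = 0.012990 rad; t = (φ − α) mod 2π = 1.355111 rad, q = (β − φ) mod 2π = 5.065956 rad → L = 6.72·(1.355111 + 10.140053 + 5.065956) = 6.72·16.561120 = 111.290724 m
RSR: p² = 2 + d² − 2cos(α−β) + 2d(sin β − sin α) = 104.465723; p = √p² = 10.220847; φ = atan2(cos α − cos β, d − sin α + sin β) = -0.012887 rad; t = (α − φ) mod 2π = 4.953952 rad, q = (φ − β) mod 2π = 1.191352 rad → L = 6.72·(4.953952 + 10.220847 + 1.191352) = 6.72·16.366152 = 109.980540 m
LSR: p² = d² − 2 + 2cos(α−β) + 2d(sin α + sin β) = 64.769371; p = √p² = 8.047942; φ = atan2(−cos α − cos β, d + sin α + sin β) − atan2(−2, p) = 0.172963 rad; t = (φ − α) mod 2π = 1.515084 rad, q = (φ − β) mod 2π = 1.377203 rad → L = 6.72·(1.515084 + 8.047942 + 1.377203) = 6.72·10.940229 = 73.518337 m
RSL: p² = d² − 2 + 2cos(α−β) − 2d(sin α + sin β) = 142.441108; p = √p² = 11.934869; φ = atan2(cos α + cos β, d − sin α − sin β) − atan2(2, p) = -0.117665 rad; t = (α − φ) mod 2π = 5.058730 rad, q = (β − φ) mod 2π = 5.196611 rad → L = 6.72·(5.058730 + 11.934869 + 5.196611) = 6.72·22.190210 = 149.118211 m
RLR: c = (6 − d² + 2cos(α−β) + 2d(sin α − sin β))/8 = -12.058215, |c| > 1 → infeasible
LRL: c = (6 − d² + 2cos(α−β) − 2d(sin α − sin β))/8 = -11.852585, |c| > 1 → infeasible
Shortest: LSR with L = 73.518337 m ≈ 73.5183 m
Convert LSR to answer units (arcs ×180/π): t = 1.515084·180/π = 86.8079°, p = ρ·p = 6.72·8.047942 = 54.0822 m, q = 1.377203·180/π = 78.9079°, L = 73.5183 m.

LSR: t = 86.8079°, p = 54.0822 m, q = 78.9079°, L = 73.5183 m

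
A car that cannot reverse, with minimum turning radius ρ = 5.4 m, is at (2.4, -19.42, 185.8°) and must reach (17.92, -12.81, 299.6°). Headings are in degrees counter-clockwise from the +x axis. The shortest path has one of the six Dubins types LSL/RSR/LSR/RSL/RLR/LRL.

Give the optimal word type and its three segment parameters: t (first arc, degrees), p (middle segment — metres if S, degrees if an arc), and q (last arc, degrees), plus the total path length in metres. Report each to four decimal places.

RSR: t = 192.9664°, p = 11.4600 m, q = 53.2336°, L = 34.6638 m

Let ψ = atan2(Δy, Δx) = atan2(6.61, 15.52) = 23.0693° be the start→goal bearing.
Normalize: d = |goal − start| / ρ = 16.868980/5.4 = 3.123885, α = (θ_start − ψ) mod 360° = 162.7307° = 2.840187 rad, β = (θ_goal − ψ) mod 360° = 276.5307° = 4.826372 rad.
Common terms: sin α = 0.296863, cos α = -0.954920, sin β = -0.993511, cos β = 0.113736, cos(α−β) = -0.403545, d² = 9.758659. Work in radians in the unit-radius frame; every candidate has L = ρ·(t + p + q).
LSL: p² = 2 + d² − 2cos(α−β) + 2d(sin α − sin β) = 20.627707; p = √p² = 4.541774; φ = atan2(cos β − cos α, d + sin α − sin β) = 0.237522 rad; t = (φ − α) mod 2π = 3.680520 rad, q = (β − φ) mod 2π = 4.588850 rad → L = 5.4·(3.680520 + 4.541774 + 4.588850) = 5.4·12.811144 = 69.180175 m
RSR: p² = 2 + d² − 2cos(α−β) + 2d(sin β − sin α) = 4.503792; p = √p² = 2.122214; φ = atan2(cos α − cos β, d − sin α + sin β) = -0.527711 rad; t = (α − φ) mod 2π = 3.367899 rad, q = (φ − β) mod 2π = 0.929102 rad → L = 5.4·(3.367899 + 2.122214 + 0.929102) = 5.4·6.419215 = 34.663759 m
LSR: p² = d² − 2 + 2cos(α−β) + 2d(sin α + sin β) = 2.599069; p = √p² = 1.612163; φ = atan2(−cos α − cos β, d + sin α + sin β) − atan2(−2, p) = 1.225965 rad; t = (φ − α) mod 2π = 4.668963 rad, q = (φ − β) mod 2π = 2.682779 rad → L = 5.4·(4.668963 + 1.612163 + 2.682779) = 5.4·8.963905 = 48.405087 m
RSL: p² = d² − 2 + 2cos(α−β) − 2d(sin α + sin β) = 11.304068; p = √p² = 3.362152; φ = atan2(cos α + cos β, d − sin α − sin β) − atan2(2, p) = -0.753346 rad; t = (α − φ) mod 2π = 3.593533 rad, q = (β − φ) mod 2π = 5.579718 rad → L = 5.4·(3.593533 + 3.362152 + 5.579718) = 5.4·12.535404 = 67.691180 m
RLR: c = (6 − d² + 2cos(α−β) + 2d(sin α − sin β))/8 = 0.437026; p = 2π − arccos c = 5.164678 rad; φ = atan2(cos α − cos β, d − sin α + sin β) = -0.527711 rad; t = (α − φ + p/2) mod 2π = 5.950238 rad, q = (α − β − t + p) mod 2π = 3.511441 rad → L = 5.4·(5.950238 + 5.164678 + 3.511441) = 5.4·14.626358 = 78.982331 m
LRL: c = (6 − d² + 2cos(α−β) − 2d(sin α − sin β))/8 = -1.578463, |c| > 1 → infeasible
Shortest: RSR with L = 34.663759 m ≈ 34.6638 m
Convert RSR to answer units (arcs ×180/π): t = 3.367899·180/π = 192.9664°, p = ρ·p = 5.4·2.122214 = 11.4600 m, q = 0.929102·180/π = 53.2336°, L = 34.6638 m.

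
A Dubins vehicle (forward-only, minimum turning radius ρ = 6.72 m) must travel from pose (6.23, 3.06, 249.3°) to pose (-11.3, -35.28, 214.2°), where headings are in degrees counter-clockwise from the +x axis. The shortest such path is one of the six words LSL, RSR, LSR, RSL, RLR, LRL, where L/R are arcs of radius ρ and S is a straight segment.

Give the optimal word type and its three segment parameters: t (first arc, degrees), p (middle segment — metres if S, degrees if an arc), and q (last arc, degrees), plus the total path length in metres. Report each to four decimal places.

RSR: t = 2.4346°, p = 38.2318 m, q = 32.6654°, L = 42.3486 m

Let ψ = atan2(Δy, Δx) = atan2(-38.34, -17.53) = -114.5711° be the start→goal bearing.
Normalize: d = |goal − start| / ρ = 42.157520/6.72 = 6.273440, α = (θ_start − ψ) mod 360° = 3.8711° = 0.067563 rad, β = (θ_goal − ψ) mod 360° = 328.7711° = 5.738137 rad.
Common terms: sin α = 0.067511, cos α = 0.997719, sin β = -0.518459, cos β = 0.855102, cos(α−β) = 0.818150, d² = 39.356056. Work in radians in the unit-radius frame; every candidate has L = ρ·(t + p + q).
LSL: p² = 2 + d² − 2cos(α−β) + 2d(sin α − sin β) = 47.071856; p = √p² = 6.860893; φ = atan2(cos β − cos α, d + sin α − sin β) = -0.020788 rad; t = (φ − α) mod 2π = 6.194834 rad, q = (β − φ) mod 2π = 5.758926 rad → L = 6.72·(6.194834 + 6.860893 + 5.758926) = 6.72·18.814653 = 126.434470 m
RSR: p² = 2 + d² − 2cos(α−β) + 2d(sin β − sin α) = 32.367656; p = √p² = 5.689258; φ = atan2(cos α − cos β, d − sin α + sin β) = 0.025070 rad; t = (α − φ) mod 2π = 0.042492 rad, q = (φ − β) mod 2π = 0.570118 rad → L = 6.72·(0.042492 + 5.689258 + 0.570118) = 6.72·6.301869 = 42.348557 m
LSR: p² = d² − 2 + 2cos(α−β) + 2d(sin α + sin β) = 33.334367; p = √p² = 5.773592; φ = atan2(−cos α − cos β, d + sin α + sin β) − atan2(−2, p) = 0.025383 rad; t = (φ − α) mod 2π = 6.241006 rad, q = (φ − β) mod 2π = 0.570431 rad → L = 6.72·(6.241006 + 5.773592 + 0.570431) = 6.72·12.585029 = 84.571392 m
RSL: p² = d² − 2 + 2cos(α−β) − 2d(sin α + sin β) = 44.650343; p = √p² = 6.682091; φ = atan2(cos α + cos β, d − sin α − sin β) − atan2(2, p) = -0.021956 rad; t = (α − φ) mod 2π = 0.089518 rad, q = (β − φ) mod 2π = 5.760093 rad → L = 6.72·(0.089518 + 6.682091 + 5.760093) = 6.72·12.531702 = 84.213040 m
RLR: c = (6 − d² + 2cos(α−β) + 2d(sin α − sin β))/8 = -3.045957, |c| > 1 → infeasible
LRL: c = (6 − d² + 2cos(α−β) − 2d(sin α − sin β))/8 = -4.883982, |c| > 1 → infeasible
Shortest: RSR with L = 42.348557 m ≈ 42.3486 m
Convert RSR to answer units (arcs ×180/π): t = 0.042492·180/π = 2.4346°, p = ρ·p = 6.72·5.689258 = 38.2318 m, q = 0.570118·180/π = 32.6654°, L = 42.3486 m.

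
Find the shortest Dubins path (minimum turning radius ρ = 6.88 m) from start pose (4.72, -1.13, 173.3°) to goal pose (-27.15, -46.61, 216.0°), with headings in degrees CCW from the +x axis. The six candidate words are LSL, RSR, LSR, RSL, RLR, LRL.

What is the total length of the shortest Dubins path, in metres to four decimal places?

57.0958 m

Let ψ = atan2(Δy, Δx) = atan2(-45.48, -31.87) = -125.0208° be the start→goal bearing.
Normalize: d = |goal − start| / ρ = 55.534920/6.88 = 8.071936, α = (θ_start − ψ) mod 360° = 298.3208° = 5.206679 rad, β = (θ_goal − ψ) mod 360° = 341.0208° = 5.951935 rad.
Common terms: sin α = -0.880306, cos α = 0.474407, sin β = -0.325226, cos β = 0.945636, cos(α−β) = 0.734915, d² = 65.156151. Work in radians in the unit-radius frame; every candidate has L = ρ·(t + p + q).
LSL: p² = 2 + d² − 2cos(α−β) + 2d(sin α − sin β) = 56.725182; p = √p² = 7.531612; φ = atan2(cos β − cos α, d + sin α − sin β) = 0.062608 rad; t = (φ − α) mod 2π = 1.139114 rad, q = (β − φ) mod 2π = 5.889327 rad → L = 6.88·(1.139114 + 7.531612 + 5.889327) = 6.88·14.560053 = 100.173165 m
RSR: p² = 2 + d² − 2cos(α−β) + 2d(sin β − sin α) = 74.647461; p = √p² = 8.639876; φ = atan2(cos α − cos β, d − sin α + sin β) = -0.054568 rad; t = (α − φ) mod 2π = 5.261248 rad, q = (φ − β) mod 2π = 0.276682 rad → L = 6.88·(5.261248 + 8.639876 + 0.276682) = 6.88·14.177806 = 97.543305 m
LSR: p² = d² − 2 + 2cos(α−β) + 2d(sin α + sin β) = 45.164040; p = √p² = 6.720420; φ = atan2(−cos α − cos β, d + sin α + sin β) − atan2(−2, p) = 0.085319 rad; t = (φ − α) mod 2π = 1.161824 rad, q = (φ − β) mod 2π = 0.416569 rad → L = 6.88·(1.161824 + 6.720420 + 0.416569) = 6.88·8.298813 = 57.095833 m
RSL: p² = d² − 2 + 2cos(α−β) − 2d(sin α + sin β) = 84.087920; p = √p² = 9.169947; φ = atan2(cos α + cos β, d − sin α − sin β) − atan2(2, p) = -0.062856 rad; t = (α − φ) mod 2π = 5.269535 rad, q = (β − φ) mod 2π = 6.014791 rad → L = 6.88·(5.269535 + 9.169947 + 6.014791) = 6.88·20.454273 = 140.725399 m
RLR: c = (6 − d² + 2cos(α−β) + 2d(sin α − sin β))/8 = -8.330933, |c| > 1 → infeasible
LRL: c = (6 − d² + 2cos(α−β) − 2d(sin α − sin β))/8 = -6.090648, |c| > 1 → infeasible
Shortest: LSR with L = 57.095833 m ≈ 57.0958 m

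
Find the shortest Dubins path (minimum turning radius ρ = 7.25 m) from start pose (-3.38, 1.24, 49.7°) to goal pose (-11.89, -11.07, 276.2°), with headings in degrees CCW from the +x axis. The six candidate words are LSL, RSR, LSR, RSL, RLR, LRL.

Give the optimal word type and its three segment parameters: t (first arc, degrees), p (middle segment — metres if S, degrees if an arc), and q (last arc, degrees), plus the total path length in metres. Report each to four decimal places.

LSR: t = 235.5232°, p = 14.4830 m, q = 9.0232°, L = 45.4270 m

Let ψ = atan2(Δy, Δx) = atan2(-12.31, -8.51) = -124.6564° be the start→goal bearing.
Normalize: d = |goal − start| / ρ = 14.965166/7.25 = 2.064161, α = (θ_start − ψ) mod 360° = 174.3564° = 3.043093 rad, β = (θ_goal − ψ) mod 360° = 40.8564° = 0.713079 rad.
Common terms: sin α = 0.098340, cos α = -0.995153, sin β = 0.654166, cos β = 0.756351, cos(α−β) = -0.688355, d² = 4.260760. Work in radians in the unit-radius frame; every candidate has L = ρ·(t + p + q).
LSL: p² = 2 + d² − 2cos(α−β) + 2d(sin α − sin β) = 5.342842; p = √p² = 2.311459; φ = atan2(cos β − cos α, d + sin α − sin β) = 0.859856 rad; t = (φ − α) mod 2π = 4.099948 rad, q = (β − φ) mod 2π = 6.136409 rad → L = 7.25·(4.099948 + 2.311459 + 6.136409) = 7.25·12.547815 = 90.971659 m
RSR: p² = 2 + d² − 2cos(α−β) + 2d(sin β − sin α) = 9.932096; p = √p² = 3.151523; φ = atan2(cos α − cos β, d − sin α + sin β) = -0.589282 rad; t = (α − φ) mod 2π = 3.632376 rad, q = (φ − β) mod 2π = 4.980824 rad → L = 7.25·(3.632376 + 3.151523 + 4.980824) = 7.25·11.764723 = 85.294239 m
LSR: p² = d² − 2 + 2cos(α−β) + 2d(sin α + sin β) = 3.990636; p = √p² = 1.997658; φ = atan2(−cos α − cos β, d + sin α + sin β) − atan2(−2, p) = 0.870563 rad; t = (φ − α) mod 2π = 4.110655 rad, q = (φ − β) mod 2π = 0.157485 rad → L = 7.25·(4.110655 + 1.997658 + 0.157485) = 7.25·6.265798 = 45.427032 m
RSL: p² = d² − 2 + 2cos(α−β) − 2d(sin α + sin β) = -2.222534 < 0 → infeasible
RLR: c = (6 − d² + 2cos(α−β) + 2d(sin α − sin β))/8 = -0.241512; p = 2π − arccos c = 4.468465 rad; φ = atan2(cos α − cos β, d − sin α + sin β) = -0.589282 rad; t = (α − φ + p/2) mod 2π = 5.866608 rad, q = (α − β − t + p) mod 2π = 0.931872 rad → L = 7.25·(5.866608 + 4.468465 + 0.931872) = 7.25·11.266945 = 81.685352 m
LRL: c = (6 − d² + 2cos(α−β) − 2d(sin α − sin β))/8 = 0.332145; p = 2π − arccos c = 5.050965 rad; φ = atan2(cos β − cos α, d + sin α − sin β) = 0.859856 rad; t = (φ − α + p/2) mod 2π = 0.342245 rad, q = (β − α − t + p) mod 2π = 2.378706 rad → L = 7.25·(0.342245 + 5.050965 + 2.378706) = 7.25·7.771916 = 56.346393 m
Shortest: LSR with L = 45.427032 m ≈ 45.4270 m
Convert LSR to answer units (arcs ×180/π): t = 4.110655·180/π = 235.5232°, p = ρ·p = 7.25·1.997658 = 14.4830 m, q = 0.157485·180/π = 9.0232°, L = 45.4270 m.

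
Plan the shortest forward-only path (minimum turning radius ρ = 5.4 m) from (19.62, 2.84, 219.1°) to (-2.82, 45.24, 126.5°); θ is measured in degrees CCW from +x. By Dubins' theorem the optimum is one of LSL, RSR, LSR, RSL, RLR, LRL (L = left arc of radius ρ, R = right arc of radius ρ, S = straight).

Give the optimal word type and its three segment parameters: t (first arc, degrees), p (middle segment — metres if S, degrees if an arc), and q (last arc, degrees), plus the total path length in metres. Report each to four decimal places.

Let ψ = atan2(Δy, Δx) = atan2(42.40, -22.44) = 117.8898° be the start→goal bearing.
Normalize: d = |goal − start| / ρ = 47.972009/5.4 = 8.883705, α = (θ_start − ψ) mod 360° = 101.2102° = 1.766451 rad, β = (θ_goal − ψ) mod 360° = 8.6102° = 0.150276 rad.
Common terms: sin α = 0.980921, cos α = -0.194409, sin β = 0.149711, cos β = 0.988730, cos(α−β) = -0.045363, d² = 78.920219. Work in radians in the unit-radius frame; every candidate has L = ρ·(t + p + q).
LSL: p² = 2 + d² − 2cos(α−β) + 2d(sin α − sin β) = 95.779388; p = √p² = 9.786694; φ = atan2(cos β − cos α, d + sin α − sin β) = 0.121189 rad; t = (φ − α) mod 2π = 4.637923 rad, q = (β − φ) mod 2π = 0.029087 rad → L = 5.4·(4.637923 + 9.786694 + 0.029087) = 5.4·14.453705 = 78.050006 m
RSR: p² = 2 + d² − 2cos(α−β) + 2d(sin β − sin α) = 66.242503; p = √p² = 8.138950; φ = atan2(cos α − cos β, d − sin α + sin β) = -0.145884 rad; t = (α − φ) mod 2π = 1.912335 rad, q = (φ − β) mod 2π = 5.987025 rad → L = 5.4·(1.912335 + 8.138950 + 5.987025) = 5.4·16.038310 = 86.606874 m
LSR: p² = d² − 2 + 2cos(α−β) + 2d(sin α + sin β) = 96.917890; p = √p² = 9.844688; φ = atan2(−cos α − cos β, d + sin α + sin β) − atan2(−2, p) = 0.121275 rad; t = (φ − α) mod 2π = 4.638009 rad, q = (φ − β) mod 2π = 6.254184 rad → L = 5.4·(4.638009 + 9.844688 + 6.254184) = 5.4·20.736882 = 111.979163 m
RSL: p² = d² − 2 + 2cos(α−β) − 2d(sin α + sin β) = 56.741097; p = √p² = 7.532669; φ = atan2(cos α + cos β, d − sin α − sin β) − atan2(2, p) = -0.157426 rad; t = (α − φ) mod 2π = 1.923877 rad, q = (β − φ) mod 2π = 0.307702 rad → L = 5.4·(1.923877 + 7.532669 + 0.307702) = 5.4·9.764248 = 52.726938 m
RLR: c = (6 − d² + 2cos(α−β) + 2d(sin α − sin β))/8 = -7.280313, |c| > 1 → infeasible
LRL: c = (6 − d² + 2cos(α−β) − 2d(sin α − sin β))/8 = -10.972423, |c| > 1 → infeasible
Shortest: RSL with L = 52.726938 m ≈ 52.7269 m
Convert RSL to answer units (arcs ×180/π): t = 1.923877·180/π = 110.2300°, p = ρ·p = 5.4·7.532669 = 40.6764 m, q = 0.307702·180/π = 17.6300°, L = 52.7269 m.

RSL: t = 110.2300°, p = 40.6764 m, q = 17.6300°, L = 52.7269 m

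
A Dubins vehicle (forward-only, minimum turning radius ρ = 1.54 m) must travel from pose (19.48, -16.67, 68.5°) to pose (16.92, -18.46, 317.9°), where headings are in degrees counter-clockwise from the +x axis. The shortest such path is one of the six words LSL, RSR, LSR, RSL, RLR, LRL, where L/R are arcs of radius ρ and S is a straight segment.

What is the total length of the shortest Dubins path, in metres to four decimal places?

7.9189 m

Let ψ = atan2(Δy, Δx) = atan2(-1.79, -2.56) = -145.0380° be the start→goal bearing.
Normalize: d = |goal − start| / ρ = 3.123732/1.54 = 2.028397, α = (θ_start − ψ) mod 360° = 213.5380° = 3.726942 rad, β = (θ_goal − ψ) mod 360° = 102.9380° = 1.796608 rad.
Common terms: sin α = -0.552490, cos α = -0.833519, sin β = 0.974613, cos β = -0.223897, cos(α−β) = -0.351842, d² = 4.114395. Work in radians in the unit-radius frame; every candidate has L = ρ·(t + p + q).
LSL: p² = 2 + d² − 2cos(α−β) + 2d(sin α − sin β) = 0.622935; p = √p² = 0.789262; φ = atan2(cos β − cos α, d + sin α − sin β) = 0.882603 rad; t = (φ − α) mod 2π = 3.438847 rad, q = (β − φ) mod 2π = 0.914004 rad → L = 1.54·(3.438847 + 0.789262 + 0.914004) = 1.54·5.142113 = 7.918855 m
RSR: p² = 2 + d² − 2cos(α−β) + 2d(sin β − sin α) = 13.013222; p = √p² = 3.607384; φ = atan2(cos α − cos β, d − sin α + sin β) = -0.169808 rad; t = (α − φ) mod 2π = 3.896749 rad, q = (φ − β) mod 2π = 4.316770 rad → L = 1.54·(3.896749 + 3.607384 + 4.316770) = 1.54·11.820904 = 18.204192 m
LSR: p² = d² − 2 + 2cos(α−β) + 2d(sin α + sin β) = 3.123176; p = √p² = 1.767251; φ = atan2(−cos α − cos β, d + sin α + sin β) − atan2(−2, p) = 1.254471 rad; t = (φ − α) mod 2π = 3.810715 rad, q = (φ − β) mod 2π = 5.741049 rad → L = 1.54·(3.810715 + 1.767251 + 5.741049) = 1.54·11.319014 = 17.431282 m
RSL: p² = d² − 2 + 2cos(α−β) − 2d(sin α + sin β) = -0.301752 < 0 → infeasible
RLR: c = (6 − d² + 2cos(α−β) + 2d(sin α − sin β))/8 = -0.626653; p = 2π − arccos c = 4.035138 rad; φ = atan2(cos α − cos β, d − sin α + sin β) = -0.169808 rad; t = (α − φ + p/2) mod 2π = 5.914319 rad, q = (α − β − t + p) mod 2π = 0.051154 rad → L = 1.54·(5.914319 + 4.035138 + 0.051154) = 1.54·10.000611 = 15.400941 m
LRL: c = (6 − d² + 2cos(α−β) − 2d(sin α − sin β))/8 = 0.922133; p = 2π − arccos c = 5.885948 rad; φ = atan2(cos β − cos α, d + sin α − sin β) = 0.882603 rad; t = (φ − α + p/2) mod 2π = 0.098635 rad, q = (β − α − t + p) mod 2π = 3.856978 rad → L = 1.54·(0.098635 + 5.885948 + 3.856978) = 1.54·9.841561 = 15.156004 m
Shortest: LSL with L = 7.918855 m ≈ 7.9189 m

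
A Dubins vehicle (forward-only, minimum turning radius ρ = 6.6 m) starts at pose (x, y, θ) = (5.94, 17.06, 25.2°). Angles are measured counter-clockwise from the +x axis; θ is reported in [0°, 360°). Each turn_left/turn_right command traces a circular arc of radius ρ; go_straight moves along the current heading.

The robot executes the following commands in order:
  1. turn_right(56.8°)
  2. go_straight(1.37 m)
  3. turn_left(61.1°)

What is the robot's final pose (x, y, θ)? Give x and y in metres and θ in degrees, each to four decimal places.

(20.0836, 15.8687, 29.5000°)

set_pose: (x, y, θ) = (5.9400, 17.0600, 25.2000°), ρ = 6.6
turn_right(56.8°): centre at ρ to the right, rotate −56.8° → (12.2085, 16.7095, -31.6000° ≡ 328.4000°)
go_straight(1.37): x += 1.37·cos θ, y += 1.37·sin θ → (13.3753, 15.9917, 328.4000°)
turn_left(61.1°): centre at ρ to the left, rotate +61.1° → (20.0836, 15.8687, 389.5000° ≡ 29.5000°)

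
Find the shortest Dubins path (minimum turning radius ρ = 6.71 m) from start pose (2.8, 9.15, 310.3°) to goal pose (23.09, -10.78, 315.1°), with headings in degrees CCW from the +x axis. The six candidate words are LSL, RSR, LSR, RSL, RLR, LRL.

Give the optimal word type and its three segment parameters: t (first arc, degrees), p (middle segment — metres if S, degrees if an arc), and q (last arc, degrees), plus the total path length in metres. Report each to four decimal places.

LSR: t = 5.2704°, p = 27.7695 m, q = 0.4704°, L = 28.4418 m

Let ψ = atan2(Δy, Δx) = atan2(-19.93, 20.29) = -44.4872° be the start→goal bearing.
Normalize: d = |goal − start| / ρ = 28.440974/6.71 = 4.238595, α = (θ_start − ψ) mod 360° = 354.7872° = 6.192204 rad, β = (θ_goal − ψ) mod 360° = 359.5872° = 6.275980 rad.
Common terms: sin α = -0.090856, cos α = 0.995864, sin β = -0.007205, cos β = 0.999974, cos(α−β) = 0.996493, d² = 17.965689. Work in radians in the unit-radius frame; every candidate has L = ρ·(t + p + q).
LSL: p² = 2 + d² − 2cos(α−β) + 2d(sin α − sin β) = 17.263583; p = √p² = 4.154947; φ = atan2(cos β − cos α, d + sin α − sin β) = 0.000989 rad; t = (φ − α) mod 2π = 0.091970 rad, q = (β − φ) mod 2π = 6.274991 rad → L = 6.71·(0.091970 + 4.154947 + 6.274991) = 6.71·10.521908 = 70.602002 m
RSR: p² = 2 + d² − 2cos(α−β) + 2d(sin β − sin α) = 18.681824; p = √p² = 4.322248; φ = atan2(cos α − cos β, d − sin α + sin β) = -0.000951 rad; t = (α − φ) mod 2π = 6.193155 rad, q = (φ − β) mod 2π = 0.006254 rad → L = 6.71·(6.193155 + 4.322248 + 0.006254) = 6.71·10.521657 = 70.600319 m
LSR: p² = d² − 2 + 2cos(α−β) + 2d(sin α + sin β) = 17.127396; p = √p² = 4.138526; φ = atan2(−cos α − cos β, d + sin α + sin β) − atan2(−2, p) = 0.001005 rad; t = (φ − α) mod 2π = 0.091986 rad, q = (φ − β) mod 2π = 0.008211 rad → L = 6.71·(0.091986 + 4.138526 + 0.008211) = 6.71·4.238723 = 28.441830 m
RSL: p² = d² − 2 + 2cos(α−β) − 2d(sin α + sin β) = 18.789954; p = √p² = 4.334738; φ = atan2(cos α + cos β, d − sin α − sin β) − atan2(2, p) = -0.000960 rad; t = (α − φ) mod 2π = 6.193164 rad, q = (β − φ) mod 2π = 6.276940 rad → L = 6.71·(6.193164 + 4.334738 + 6.276940) = 6.71·16.804842 = 112.760492 m
RLR: c = (6 − d² + 2cos(α−β) + 2d(sin α − sin β))/8 = -1.335228, |c| > 1 → infeasible
LRL: c = (6 − d² + 2cos(α−β) − 2d(sin α − sin β))/8 = -1.157948, |c| > 1 → infeasible
Shortest: LSR with L = 28.441830 m ≈ 28.4418 m
Convert LSR to answer units (arcs ×180/π): t = 0.091986·180/π = 5.2704°, p = ρ·p = 6.71·4.138526 = 27.7695 m, q = 0.008211·180/π = 0.4704°, L = 28.4418 m.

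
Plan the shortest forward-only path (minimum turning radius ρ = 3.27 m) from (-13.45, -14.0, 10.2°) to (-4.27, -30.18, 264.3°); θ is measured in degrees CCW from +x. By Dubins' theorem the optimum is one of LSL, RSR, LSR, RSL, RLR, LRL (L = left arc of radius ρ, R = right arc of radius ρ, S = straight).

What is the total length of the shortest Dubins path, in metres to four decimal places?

Let ψ = atan2(Δy, Δx) = atan2(-16.18, 9.18) = -60.4308° be the start→goal bearing.
Normalize: d = |goal − start| / ρ = 18.602817/3.27 = 5.688935, α = (θ_start − ψ) mod 360° = 70.6308° = 1.232741 rad, β = (θ_goal − ψ) mod 360° = 324.7308° = 5.667622 rad.
Common terms: sin α = 0.943401, cos α = 0.331653, sin β = -0.577418, cos β = 0.816449, cos(α−β) = -0.273959, d² = 32.363980. Work in radians in the unit-radius frame; every candidate has L = ρ·(t + p + q).
LSL: p² = 2 + d² − 2cos(α−β) + 2d(sin α − sin β) = 52.215584; p = √p² = 7.226035; φ = atan2(cos β − cos α, d + sin α − sin β) = 0.067141 rad; t = (φ − α) mod 2π = 5.117585 rad, q = (β − φ) mod 2π = 5.600482 rad → L = 3.27·(5.117585 + 7.226035 + 5.600482) = 3.27·17.944102 = 58.677214 m
RSR: p² = 2 + d² − 2cos(α−β) + 2d(sin β − sin α) = 17.608212; p = √p² = 4.196214; φ = atan2(cos α − cos β, d − sin α + sin β) = -0.115790 rad; t = (α − φ) mod 2π = 1.348531 rad, q = (φ − β) mod 2π = 0.499773 rad → L = 3.27·(1.348531 + 4.196214 + 0.499773) = 3.27·6.044518 = 19.765573 m
LSR: p² = d² − 2 + 2cos(α−β) + 2d(sin α + sin β) = 33.980171; p = √p² = 5.829251; φ = atan2(−cos α − cos β, d + sin α + sin β) − atan2(−2, p) = 0.143122 rad; t = (φ − α) mod 2π = 5.193567 rad, q = (φ − β) mod 2π = 0.758685 rad → L = 3.27·(5.193567 + 5.829251 + 0.758685) = 3.27·11.781503 = 38.525514 m
RSL: p² = d² − 2 + 2cos(α−β) − 2d(sin α + sin β) = 25.651952; p = √p² = 5.064776; φ = atan2(cos α + cos β, d − sin α − sin β) − atan2(2, p) = -0.163654 rad; t = (α − φ) mod 2π = 1.396395 rad, q = (β − φ) mod 2π = 5.831276 rad → L = 3.27·(1.396395 + 5.064776 + 5.831276) = 3.27·12.292447 = 40.196301 m
RLR: c = (6 − d² + 2cos(α−β) + 2d(sin α − sin β))/8 = -1.201027, |c| > 1 → infeasible
LRL: c = (6 − d² + 2cos(α−β) − 2d(sin α − sin β))/8 = -5.526948, |c| > 1 → infeasible
Shortest: RSR with L = 19.765573 m ≈ 19.7656 m

19.7656 m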